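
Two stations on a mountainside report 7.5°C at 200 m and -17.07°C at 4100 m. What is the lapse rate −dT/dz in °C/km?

Γ = −ΔT/Δz = (7.5 − (-17.07)) / (4100 − 200) m
  = 24.57°C / 3.9 km = 6.3°C/km

6.3°C/km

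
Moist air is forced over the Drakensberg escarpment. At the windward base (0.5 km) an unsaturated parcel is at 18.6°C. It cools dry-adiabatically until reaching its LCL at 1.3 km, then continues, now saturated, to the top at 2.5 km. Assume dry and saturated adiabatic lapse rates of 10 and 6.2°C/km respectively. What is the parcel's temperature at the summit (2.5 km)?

500 → 1300 m (dry, 10°C/km): ΔT = -10 × 0.8 = -8°C → T = 10.6°C
1300 → 2500 m (saturated, 6.2°C/km): ΔT = -6.2 × 1.2 = -7.44°C → T = 3.16°C

3.16°C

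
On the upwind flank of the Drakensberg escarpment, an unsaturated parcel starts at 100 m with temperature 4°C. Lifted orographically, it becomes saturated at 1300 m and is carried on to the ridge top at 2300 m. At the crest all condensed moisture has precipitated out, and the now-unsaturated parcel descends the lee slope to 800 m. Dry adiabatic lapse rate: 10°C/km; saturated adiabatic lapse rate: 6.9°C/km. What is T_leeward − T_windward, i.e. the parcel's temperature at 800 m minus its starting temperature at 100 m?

-3.9°C

100–1300 m, dry: Δz = 1.2 km ⇒ ΔT = -12°C; T = -8°C
1300–2300 m, saturated: Δz = 1 km ⇒ ΔT = -6.9°C; T = -14.9°C
2300–800 m, dry descent: Δz = 1.5 km ⇒ ΔT = +15°C; T = 0.1°C
Net change vs windward start: 0.1 − 4 = -3.9°C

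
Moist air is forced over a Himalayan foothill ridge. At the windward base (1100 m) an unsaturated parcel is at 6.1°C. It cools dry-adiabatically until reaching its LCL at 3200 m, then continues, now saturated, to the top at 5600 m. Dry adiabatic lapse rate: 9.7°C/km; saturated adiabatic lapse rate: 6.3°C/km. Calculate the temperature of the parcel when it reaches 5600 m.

-29.39°C

1100–3200 m, dry: Δz = 2.1 km ⇒ ΔT = -20.37°C; T = -14.27°C
3200–5600 m, saturated: Δz = 2.4 km ⇒ ΔT = -15.12°C; T = -29.39°C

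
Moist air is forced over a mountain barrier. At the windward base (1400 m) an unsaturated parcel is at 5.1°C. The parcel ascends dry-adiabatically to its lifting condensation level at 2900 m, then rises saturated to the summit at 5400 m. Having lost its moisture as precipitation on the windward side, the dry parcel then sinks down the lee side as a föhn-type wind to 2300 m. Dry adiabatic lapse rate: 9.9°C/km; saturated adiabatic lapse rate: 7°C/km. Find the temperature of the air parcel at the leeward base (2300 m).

Dry to 2900 m: -9.9 × 1.5 km = -14.85°C, so T = -9.75°C.
Saturated to 5400 m: -7 × 2.5 km = -17.5°C, so T = -27.25°C.
Dry descent to 2300 m: +9.9 × 3.1 km = +30.69°C, so T = 3.44°C.

3.44°C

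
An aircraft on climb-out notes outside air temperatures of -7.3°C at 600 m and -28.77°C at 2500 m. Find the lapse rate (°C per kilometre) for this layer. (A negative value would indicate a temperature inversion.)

Γ = −ΔT/Δz = (-7.3 − (-28.77)) / (2500 − 600) m
  = 21.47°C / 1.9 km = 11.3°C/km

11.3°C/km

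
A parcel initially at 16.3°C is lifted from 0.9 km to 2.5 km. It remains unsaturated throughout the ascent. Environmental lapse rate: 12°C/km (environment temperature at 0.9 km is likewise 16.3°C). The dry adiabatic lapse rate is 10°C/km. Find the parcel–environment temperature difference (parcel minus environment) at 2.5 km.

+3.2°C (parcel warmer than environment)

Parcel:
  Dry to 2500 m: -10 × 1.6 km = -16°C, so T = 0.3°C.
Environment:
  Environment to 2500 m: -12 × 1.6 km = -19.2°C, so T = -2.9°C.
T_parcel − T_env = 0.3 − (-2.9) = +3.2°C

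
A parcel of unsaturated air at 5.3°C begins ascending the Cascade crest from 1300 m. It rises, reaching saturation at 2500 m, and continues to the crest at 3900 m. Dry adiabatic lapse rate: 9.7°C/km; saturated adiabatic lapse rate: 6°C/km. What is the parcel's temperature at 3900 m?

-14.74°C

1300 → 2500 m (dry, 9.7°C/km): ΔT = -9.7 × 1.2 = -11.64°C → T = -6.34°C
2500 → 3900 m (saturated, 6°C/km): ΔT = -6 × 1.4 = -8.4°C → T = -14.74°C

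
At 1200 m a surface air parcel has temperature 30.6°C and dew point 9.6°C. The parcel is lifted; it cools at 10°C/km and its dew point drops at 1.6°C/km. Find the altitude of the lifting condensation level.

T and T_d converge at 10 − 1.6 = 8.4°C per km
Height above start = (30.6 − 9.6) / 8.4 = 2.5 km
LCL altitude = 1200 m + 2500 m = 3700 m

3700 m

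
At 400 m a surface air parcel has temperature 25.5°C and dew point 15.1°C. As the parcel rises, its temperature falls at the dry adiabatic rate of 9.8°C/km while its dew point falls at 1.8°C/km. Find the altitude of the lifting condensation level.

1700 m

T and T_d converge at 9.8 − 1.8 = 8°C per km
Height above start = (25.5 − 15.1) / 8 = 1.3 km
LCL altitude = 400 m + 1300 m = 1700 m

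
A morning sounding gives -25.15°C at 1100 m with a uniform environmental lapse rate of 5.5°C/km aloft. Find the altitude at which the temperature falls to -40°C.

Height above start = (-25.15 − (-40)) / 5.5 = 2.7 km
Altitude = 1100 m + 2700 m = 3800 m

3800 m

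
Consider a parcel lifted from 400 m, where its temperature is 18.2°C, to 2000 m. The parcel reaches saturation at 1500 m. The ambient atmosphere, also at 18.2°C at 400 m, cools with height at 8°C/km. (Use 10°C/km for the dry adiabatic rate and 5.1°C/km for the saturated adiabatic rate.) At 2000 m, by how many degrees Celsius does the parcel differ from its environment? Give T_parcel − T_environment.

-0.75°C (parcel cooler than environment)

Parcel:
  400 → 1500 m (dry, 10°C/km): ΔT = -10 × 1.1 = -11°C → T = 7.2°C
  1500 → 2000 m (saturated, 5.1°C/km): ΔT = -5.1 × 0.5 = -2.55°C → T = 4.65°C
Environment:
  400 → 2000 m (environment, 8°C/km): ΔT = -8 × 1.6 = -12.8°C → T = 5.4°C
T_parcel − T_env = 4.65 − 5.4 = -0.75°C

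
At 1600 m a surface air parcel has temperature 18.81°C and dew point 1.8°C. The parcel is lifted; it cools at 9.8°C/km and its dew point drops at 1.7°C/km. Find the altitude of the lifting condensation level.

T and T_d converge at 9.8 − 1.7 = 8.1°C per km
Height above start = (18.81 − 1.8) / 8.1 = 2.1 km
LCL altitude = 1600 m + 2100 m = 3700 m

3700 m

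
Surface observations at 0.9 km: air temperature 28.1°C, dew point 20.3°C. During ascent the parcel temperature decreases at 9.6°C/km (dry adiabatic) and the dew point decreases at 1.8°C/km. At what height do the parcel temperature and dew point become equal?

T and T_d converge at 9.6 − 1.8 = 7.8°C per km
Height above start = (28.1 − 20.3) / 7.8 = 1 km
LCL altitude = 900 m + 1000 m = 1900 m

1.9 km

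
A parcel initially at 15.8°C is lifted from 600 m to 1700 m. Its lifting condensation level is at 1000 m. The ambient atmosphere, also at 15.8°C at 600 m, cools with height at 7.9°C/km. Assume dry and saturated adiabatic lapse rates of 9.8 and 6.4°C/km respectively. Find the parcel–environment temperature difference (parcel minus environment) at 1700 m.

Parcel:
  600–1000 m, dry: Δz = 0.4 km ⇒ ΔT = -3.92°C; T = 11.88°C
  1000–1700 m, saturated: Δz = 0.7 km ⇒ ΔT = -4.48°C; T = 7.4°C
Environment:
  600–1700 m, environment: Δz = 1.1 km ⇒ ΔT = -8.69°C; T = 7.11°C
T_parcel − T_env = 7.4 − 7.11 = +0.29°C

+0.29°C (parcel warmer than environment)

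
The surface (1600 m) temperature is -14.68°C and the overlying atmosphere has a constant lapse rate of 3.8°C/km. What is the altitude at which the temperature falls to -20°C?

3000 m

Height above start = (-14.68 − (-20)) / 3.8 = 1.4 km
Altitude = 1600 m + 1400 m = 3000 m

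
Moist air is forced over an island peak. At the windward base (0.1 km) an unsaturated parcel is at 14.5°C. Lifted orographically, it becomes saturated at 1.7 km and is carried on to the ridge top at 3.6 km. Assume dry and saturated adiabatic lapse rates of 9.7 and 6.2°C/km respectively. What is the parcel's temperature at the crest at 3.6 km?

-12.8°C

100–1700 m, dry: Δz = 1.6 km ⇒ ΔT = -15.52°C; T = -1.02°C
1700–3600 m, saturated: Δz = 1.9 km ⇒ ΔT = -11.78°C; T = -12.8°C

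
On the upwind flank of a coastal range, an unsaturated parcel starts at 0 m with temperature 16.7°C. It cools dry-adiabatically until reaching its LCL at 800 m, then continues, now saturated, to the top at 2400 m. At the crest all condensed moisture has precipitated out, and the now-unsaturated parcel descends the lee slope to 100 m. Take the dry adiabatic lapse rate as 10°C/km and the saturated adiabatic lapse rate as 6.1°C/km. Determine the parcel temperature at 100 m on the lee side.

21.94°C

0 → 800 m (dry, 10°C/km): ΔT = -10 × 0.8 = -8°C → T = 8.7°C
800 → 2400 m (saturated, 6.1°C/km): ΔT = -6.1 × 1.6 = -9.76°C → T = -1.06°C
2400 → 100 m (dry descent, 10°C/km): ΔT = +10 × 2.3 = +23°C → T = 21.94°C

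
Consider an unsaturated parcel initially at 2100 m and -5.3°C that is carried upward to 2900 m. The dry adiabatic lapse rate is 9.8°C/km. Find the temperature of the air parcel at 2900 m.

-13.14°C

From 2100 m to 2900 m (dry adiabatic): cools by 9.8 × 0.8 = 7.84°C, giving -13.14°C.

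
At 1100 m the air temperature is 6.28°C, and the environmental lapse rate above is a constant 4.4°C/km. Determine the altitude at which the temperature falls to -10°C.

Height above start = (6.28 − (-10)) / 4.4 = 3.7 km
Altitude = 1100 m + 3700 m = 4800 m

4800 m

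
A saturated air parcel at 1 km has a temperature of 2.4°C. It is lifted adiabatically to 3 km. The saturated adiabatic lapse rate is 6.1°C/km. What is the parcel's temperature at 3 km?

-9.8°C

Saturated adiabatic to 3000 m: -6.1 × 2 km = -12.2°C, so T = -9.8°C.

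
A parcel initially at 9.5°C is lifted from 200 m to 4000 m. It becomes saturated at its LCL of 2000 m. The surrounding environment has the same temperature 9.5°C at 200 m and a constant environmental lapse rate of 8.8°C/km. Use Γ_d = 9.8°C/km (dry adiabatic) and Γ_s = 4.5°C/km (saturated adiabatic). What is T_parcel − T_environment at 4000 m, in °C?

Parcel:
  Dry to 2000 m: -9.8 × 1.8 km = -17.64°C, so T = -8.14°C.
  Saturated to 4000 m: -4.5 × 2 km = -9°C, so T = -17.14°C.
Environment:
  Environment to 4000 m: -8.8 × 3.8 km = -33.44°C, so T = -23.94°C.
T_parcel − T_env = -17.14 − (-23.94) = +6.8°C

+6.8°C (parcel warmer than environment)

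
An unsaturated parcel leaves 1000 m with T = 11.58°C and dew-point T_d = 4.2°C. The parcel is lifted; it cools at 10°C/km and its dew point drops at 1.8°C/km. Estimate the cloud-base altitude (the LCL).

1900 m

T and T_d converge at 10 − 1.8 = 8.2°C per km
Height above start = (11.58 − 4.2) / 8.2 = 0.9 km
LCL altitude = 1000 m + 900 m = 1900 m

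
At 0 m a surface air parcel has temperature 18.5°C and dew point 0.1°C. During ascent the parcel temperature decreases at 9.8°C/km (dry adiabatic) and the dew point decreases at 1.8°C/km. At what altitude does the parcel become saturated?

2300 m

T and T_d converge at 9.8 − 1.8 = 8°C per km
Height above start = (18.5 − 0.1) / 8 = 2.3 km
LCL altitude = 0 m + 2300 m = 2300 m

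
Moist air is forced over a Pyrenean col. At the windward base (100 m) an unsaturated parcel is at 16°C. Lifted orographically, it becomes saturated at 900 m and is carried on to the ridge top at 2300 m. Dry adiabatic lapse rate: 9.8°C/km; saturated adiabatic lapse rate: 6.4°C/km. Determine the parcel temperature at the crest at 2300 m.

-0.8°C

100 → 900 m (dry, 9.8°C/km): ΔT = -9.8 × 0.8 = -7.84°C → T = 8.16°C
900 → 2300 m (saturated, 6.4°C/km): ΔT = -6.4 × 1.4 = -8.96°C → T = -0.8°C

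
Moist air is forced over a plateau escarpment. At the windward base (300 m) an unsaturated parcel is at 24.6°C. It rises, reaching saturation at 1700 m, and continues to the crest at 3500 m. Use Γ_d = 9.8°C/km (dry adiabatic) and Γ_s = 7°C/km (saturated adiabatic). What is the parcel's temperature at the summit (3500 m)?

300 → 1700 m (dry, 9.8°C/km): ΔT = -9.8 × 1.4 = -13.72°C → T = 10.88°C
1700 → 3500 m (saturated, 7°C/km): ΔT = -7 × 1.8 = -12.6°C → T = -1.72°C

-1.72°C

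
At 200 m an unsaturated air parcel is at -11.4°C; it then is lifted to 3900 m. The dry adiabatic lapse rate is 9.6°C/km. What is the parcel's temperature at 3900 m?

-46.92°C

Dry adiabatic to 3900 m: -9.6 × 3.7 km = -35.52°C, so T = -46.92°C.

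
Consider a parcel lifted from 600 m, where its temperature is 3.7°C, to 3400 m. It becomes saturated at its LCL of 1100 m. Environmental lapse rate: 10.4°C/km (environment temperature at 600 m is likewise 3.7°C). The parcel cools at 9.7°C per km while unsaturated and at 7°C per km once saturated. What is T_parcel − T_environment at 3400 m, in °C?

+8.17°C (parcel warmer than environment)

Parcel:
  600 → 1100 m (dry, 9.7°C/km): ΔT = -9.7 × 0.5 = -4.85°C → T = -1.15°C
  1100 → 3400 m (saturated, 7°C/km): ΔT = -7 × 2.3 = -16.1°C → T = -17.25°C
Environment:
  600 → 3400 m (environment, 10.4°C/km): ΔT = -10.4 × 2.8 = -29.12°C → T = -25.42°C
T_parcel − T_env = -17.25 − (-25.42) = +8.17°C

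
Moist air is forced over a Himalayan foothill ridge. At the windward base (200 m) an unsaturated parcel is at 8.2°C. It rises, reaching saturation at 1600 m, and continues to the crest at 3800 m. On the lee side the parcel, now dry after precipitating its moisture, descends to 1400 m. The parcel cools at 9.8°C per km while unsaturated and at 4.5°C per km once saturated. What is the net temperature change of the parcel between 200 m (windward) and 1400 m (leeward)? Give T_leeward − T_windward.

200–1600 m, dry: Δz = 1.4 km ⇒ ΔT = -13.72°C; T = -5.52°C
1600–3800 m, saturated: Δz = 2.2 km ⇒ ΔT = -9.9°C; T = -15.42°C
3800–1400 m, dry descent: Δz = 2.4 km ⇒ ΔT = +23.52°C; T = 8.1°C
Net change vs windward start: 8.1 − 8.2 = -0.1°C

-0.1°C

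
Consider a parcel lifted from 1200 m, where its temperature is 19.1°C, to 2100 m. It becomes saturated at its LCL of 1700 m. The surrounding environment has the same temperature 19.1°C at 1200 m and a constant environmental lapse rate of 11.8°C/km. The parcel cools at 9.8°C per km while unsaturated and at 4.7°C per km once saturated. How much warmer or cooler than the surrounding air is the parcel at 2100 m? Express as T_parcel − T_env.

+3.84°C (parcel warmer than environment)

Parcel:
  1200 → 1700 m (dry, 9.8°C/km): ΔT = -9.8 × 0.5 = -4.9°C → T = 14.2°C
  1700 → 2100 m (saturated, 4.7°C/km): ΔT = -4.7 × 0.4 = -1.88°C → T = 12.32°C
Environment:
  1200 → 2100 m (environment, 11.8°C/km): ΔT = -11.8 × 0.9 = -10.62°C → T = 8.48°C
T_parcel − T_env = 12.32 − 8.48 = +3.84°C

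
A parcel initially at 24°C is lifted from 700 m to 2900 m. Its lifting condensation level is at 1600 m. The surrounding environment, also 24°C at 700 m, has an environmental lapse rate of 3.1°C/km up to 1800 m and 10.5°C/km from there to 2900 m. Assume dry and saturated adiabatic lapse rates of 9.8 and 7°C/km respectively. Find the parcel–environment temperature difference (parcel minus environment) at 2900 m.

Parcel:
  Dry to 1600 m: -9.8 × 0.9 km = -8.82°C, so T = 15.18°C.
  Saturated to 2900 m: -7 × 1.3 km = -9.1°C, so T = 6.08°C.
Environment:
  Environment, lower layer to 1800 m: -3.1 × 1.1 km = -3.41°C, so T = 20.59°C.
  Environment, upper layer to 2900 m: -10.5 × 1.1 km = -11.55°C, so T = 9.04°C.
T_parcel − T_env = 6.08 − 9.04 = -2.96°C

-2.96°C (parcel cooler than environment)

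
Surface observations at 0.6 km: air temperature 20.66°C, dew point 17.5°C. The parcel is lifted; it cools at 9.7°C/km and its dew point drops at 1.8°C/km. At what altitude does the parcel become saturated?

1 km

T and T_d converge at 9.7 − 1.8 = 7.9°C per km
Height above start = (20.66 − 17.5) / 7.9 = 0.4 km
LCL altitude = 600 m + 400 m = 1000 m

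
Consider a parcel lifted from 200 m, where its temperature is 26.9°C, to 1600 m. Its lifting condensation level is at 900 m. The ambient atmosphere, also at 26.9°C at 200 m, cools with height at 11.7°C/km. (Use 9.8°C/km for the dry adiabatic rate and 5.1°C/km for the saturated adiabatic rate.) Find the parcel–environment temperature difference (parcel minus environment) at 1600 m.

+5.95°C (parcel warmer than environment)

Parcel:
  Dry to 900 m: -9.8 × 0.7 km = -6.86°C, so T = 20.04°C.
  Saturated to 1600 m: -5.1 × 0.7 km = -3.57°C, so T = 16.47°C.
Environment:
  Environment to 1600 m: -11.7 × 1.4 km = -16.38°C, so T = 10.52°C.
T_parcel − T_env = 16.47 − 10.52 = +5.95°C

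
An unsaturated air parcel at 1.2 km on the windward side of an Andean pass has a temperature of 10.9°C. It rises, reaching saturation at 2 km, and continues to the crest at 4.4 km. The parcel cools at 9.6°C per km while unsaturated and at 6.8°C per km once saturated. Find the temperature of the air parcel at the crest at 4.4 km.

-13.1°C

Dry to 2000 m: -9.6 × 0.8 km = -7.68°C, so T = 3.22°C.
Saturated to 4400 m: -6.8 × 2.4 km = -16.32°C, so T = -13.1°C.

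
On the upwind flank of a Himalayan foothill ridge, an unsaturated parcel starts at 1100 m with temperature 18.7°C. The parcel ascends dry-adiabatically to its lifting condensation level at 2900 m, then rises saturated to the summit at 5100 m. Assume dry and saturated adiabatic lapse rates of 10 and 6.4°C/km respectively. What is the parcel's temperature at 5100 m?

Dry to 2900 m: -10 × 1.8 km = -18°C, so T = 0.7°C.
Saturated to 5100 m: -6.4 × 2.2 km = -14.08°C, so T = -13.38°C.

-13.38°C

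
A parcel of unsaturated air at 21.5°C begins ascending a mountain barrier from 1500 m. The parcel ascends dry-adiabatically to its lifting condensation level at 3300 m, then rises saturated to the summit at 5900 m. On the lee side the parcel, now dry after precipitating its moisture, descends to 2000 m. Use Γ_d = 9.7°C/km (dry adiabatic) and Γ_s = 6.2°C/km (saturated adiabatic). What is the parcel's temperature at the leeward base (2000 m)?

25.75°C

From 1500 m to 3300 m (dry): cools by 9.7 × 1.8 = 17.46°C, giving 4.04°C.
From 3300 m to 5900 m (saturated): cools by 6.2 × 2.6 = 16.12°C, giving -12.08°C.
From 5900 m to 2000 m (dry descent): warms by 9.7 × 3.9 = 37.83°C, giving 25.75°C.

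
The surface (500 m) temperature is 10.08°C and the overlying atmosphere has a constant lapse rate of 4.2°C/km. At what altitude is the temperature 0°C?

Height above start = (10.08 − 0) / 4.2 = 2.4 km
Altitude = 500 m + 2400 m = 2900 m

2900 m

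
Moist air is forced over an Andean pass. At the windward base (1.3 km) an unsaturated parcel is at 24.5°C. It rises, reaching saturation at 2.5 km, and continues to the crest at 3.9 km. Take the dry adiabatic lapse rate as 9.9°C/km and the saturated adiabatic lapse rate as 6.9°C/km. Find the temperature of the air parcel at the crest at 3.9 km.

1300–2500 m, dry: Δz = 1.2 km ⇒ ΔT = -11.88°C; T = 12.62°C
2500–3900 m, saturated: Δz = 1.4 km ⇒ ΔT = -9.66°C; T = 2.96°C

2.96°C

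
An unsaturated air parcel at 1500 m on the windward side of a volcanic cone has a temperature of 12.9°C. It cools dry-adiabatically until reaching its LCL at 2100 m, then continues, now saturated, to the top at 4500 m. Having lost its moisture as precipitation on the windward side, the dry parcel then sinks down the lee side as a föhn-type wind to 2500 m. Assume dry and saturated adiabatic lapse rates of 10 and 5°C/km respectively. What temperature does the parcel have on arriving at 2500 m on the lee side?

14.9°C

1500 → 2100 m (dry, 10°C/km): ΔT = -10 × 0.6 = -6°C → T = 6.9°C
2100 → 4500 m (saturated, 5°C/km): ΔT = -5 × 2.4 = -12°C → T = -5.1°C
4500 → 2500 m (dry descent, 10°C/km): ΔT = +10 × 2 = +20°C → T = 14.9°C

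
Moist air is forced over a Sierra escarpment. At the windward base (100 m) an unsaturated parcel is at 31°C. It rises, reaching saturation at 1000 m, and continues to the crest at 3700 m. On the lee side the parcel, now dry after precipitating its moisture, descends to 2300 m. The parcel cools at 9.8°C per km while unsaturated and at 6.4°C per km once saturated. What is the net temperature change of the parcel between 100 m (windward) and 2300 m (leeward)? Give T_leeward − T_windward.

-12.38°C

100 → 1000 m (dry, 9.8°C/km): ΔT = -9.8 × 0.9 = -8.82°C → T = 22.18°C
1000 → 3700 m (saturated, 6.4°C/km): ΔT = -6.4 × 2.7 = -17.28°C → T = 4.9°C
3700 → 2300 m (dry descent, 9.8°C/km): ΔT = +9.8 × 1.4 = +13.72°C → T = 18.62°C
Net change vs windward start: 18.62 − 31 = -12.38°C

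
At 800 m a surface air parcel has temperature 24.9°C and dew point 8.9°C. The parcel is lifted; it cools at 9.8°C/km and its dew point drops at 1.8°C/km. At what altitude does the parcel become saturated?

T and T_d converge at 9.8 − 1.8 = 8°C per km
Height above start = (24.9 − 8.9) / 8 = 2 km
LCL altitude = 800 m + 2000 m = 2800 m

2800 m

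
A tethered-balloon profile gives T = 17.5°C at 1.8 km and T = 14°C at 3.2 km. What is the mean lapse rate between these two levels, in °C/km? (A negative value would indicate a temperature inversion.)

Γ = −ΔT/Δz = (17.5 − 14) / (3200 − 1800) m
  = 3.5°C / 1.4 km = 2.5°C/km

2.5°C/km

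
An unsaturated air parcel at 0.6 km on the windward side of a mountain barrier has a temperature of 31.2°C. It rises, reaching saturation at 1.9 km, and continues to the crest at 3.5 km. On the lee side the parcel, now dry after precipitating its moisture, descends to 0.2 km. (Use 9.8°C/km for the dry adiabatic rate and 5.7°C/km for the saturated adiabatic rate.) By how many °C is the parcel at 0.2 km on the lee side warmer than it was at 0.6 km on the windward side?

+10.48°C

Dry to 1900 m: -9.8 × 1.3 km = -12.74°C, so T = 18.46°C.
Saturated to 3500 m: -5.7 × 1.6 km = -9.12°C, so T = 9.34°C.
Dry descent to 200 m: +9.8 × 3.3 km = +32.34°C, so T = 41.68°C.
Net change vs windward start: 41.68 − 31.2 = +10.48°C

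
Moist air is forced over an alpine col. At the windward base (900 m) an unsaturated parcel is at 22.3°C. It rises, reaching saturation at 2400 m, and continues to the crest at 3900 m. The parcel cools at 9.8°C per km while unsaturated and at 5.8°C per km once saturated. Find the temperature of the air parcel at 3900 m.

From 900 m to 2400 m (dry): cools by 9.8 × 1.5 = 14.7°C, giving 7.6°C.
From 2400 m to 3900 m (saturated): cools by 5.8 × 1.5 = 8.7°C, giving -1.1°C.

-1.1°C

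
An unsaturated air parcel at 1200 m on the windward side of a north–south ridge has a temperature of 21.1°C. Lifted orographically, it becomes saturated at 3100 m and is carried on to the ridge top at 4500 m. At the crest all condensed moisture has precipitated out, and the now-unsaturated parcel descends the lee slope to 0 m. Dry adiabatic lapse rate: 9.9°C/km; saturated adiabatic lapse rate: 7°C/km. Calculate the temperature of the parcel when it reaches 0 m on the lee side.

37.04°C

Dry to 3100 m: -9.9 × 1.9 km = -18.81°C, so T = 2.29°C.
Saturated to 4500 m: -7 × 1.4 km = -9.8°C, so T = -7.51°C.
Dry descent to 0 m: +9.9 × 4.5 km = +44.55°C, so T = 37.04°C.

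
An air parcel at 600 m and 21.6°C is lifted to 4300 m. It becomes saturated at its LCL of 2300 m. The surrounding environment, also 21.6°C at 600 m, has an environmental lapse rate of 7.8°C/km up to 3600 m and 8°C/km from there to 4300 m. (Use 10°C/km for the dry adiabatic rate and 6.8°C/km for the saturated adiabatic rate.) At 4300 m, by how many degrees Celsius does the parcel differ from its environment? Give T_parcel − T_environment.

-1.6°C (parcel cooler than environment)

Parcel:
  600 → 2300 m (dry, 10°C/km): ΔT = -10 × 1.7 = -17°C → T = 4.6°C
  2300 → 4300 m (saturated, 6.8°C/km): ΔT = -6.8 × 2 = -13.6°C → T = -9°C
Environment:
  600 → 3600 m (environment, lower layer, 7.8°C/km): ΔT = -7.8 × 3 = -23.4°C → T = -1.8°C
  3600 → 4300 m (environment, upper layer, 8°C/km): ΔT = -8 × 0.7 = -5.6°C → T = -7.4°C
T_parcel − T_env = -9 − (-7.4) = -1.6°C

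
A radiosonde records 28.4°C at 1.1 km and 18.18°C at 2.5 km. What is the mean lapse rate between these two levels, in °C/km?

7.3°C/km

Γ = −ΔT/Δz = (28.4 − 18.18) / (2500 − 1100) m
  = 10.22°C / 1.4 km = 7.3°C/km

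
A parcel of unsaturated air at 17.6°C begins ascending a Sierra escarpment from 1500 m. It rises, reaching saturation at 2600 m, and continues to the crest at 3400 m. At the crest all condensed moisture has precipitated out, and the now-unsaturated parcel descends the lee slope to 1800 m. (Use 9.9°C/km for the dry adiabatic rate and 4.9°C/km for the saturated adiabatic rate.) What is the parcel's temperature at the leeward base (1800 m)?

1500 → 2600 m (dry, 9.9°C/km): ΔT = -9.9 × 1.1 = -10.89°C → T = 6.71°C
2600 → 3400 m (saturated, 4.9°C/km): ΔT = -4.9 × 0.8 = -3.92°C → T = 2.79°C
3400 → 1800 m (dry descent, 9.9°C/km): ΔT = +9.9 × 1.6 = +15.84°C → T = 18.63°C

18.63°C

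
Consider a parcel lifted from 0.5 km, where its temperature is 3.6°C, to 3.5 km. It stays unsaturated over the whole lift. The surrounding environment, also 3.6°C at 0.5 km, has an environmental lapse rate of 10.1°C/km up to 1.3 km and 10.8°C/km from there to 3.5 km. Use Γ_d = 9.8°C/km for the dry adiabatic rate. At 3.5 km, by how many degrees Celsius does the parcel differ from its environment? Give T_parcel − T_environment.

Parcel:
  From 500 m to 3500 m (dry): cools by 9.8 × 3 = 29.4°C, giving -25.8°C.
Environment:
  From 500 m to 1300 m (environment, lower layer): cools by 10.1 × 0.8 = 8.08°C, giving -4.48°C.
  From 1300 m to 3500 m (environment, upper layer): cools by 10.8 × 2.2 = 23.76°C, giving -28.24°C.
T_parcel − T_env = -25.8 − (-28.24) = +2.44°C

+2.44°C (parcel warmer than environment)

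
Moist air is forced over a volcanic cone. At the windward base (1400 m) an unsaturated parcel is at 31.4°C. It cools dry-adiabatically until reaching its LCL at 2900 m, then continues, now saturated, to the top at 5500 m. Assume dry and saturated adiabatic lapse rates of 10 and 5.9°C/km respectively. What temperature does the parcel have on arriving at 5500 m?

1.06°C

Dry to 2900 m: -10 × 1.5 km = -15°C, so T = 16.4°C.
Saturated to 5500 m: -5.9 × 2.6 km = -15.34°C, so T = 1.06°C.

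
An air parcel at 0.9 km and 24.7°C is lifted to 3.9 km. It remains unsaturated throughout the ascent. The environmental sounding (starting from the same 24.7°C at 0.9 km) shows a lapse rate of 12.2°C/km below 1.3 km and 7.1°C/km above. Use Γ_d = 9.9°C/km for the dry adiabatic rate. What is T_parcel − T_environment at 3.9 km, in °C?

Parcel:
  From 900 m to 3900 m (dry): cools by 9.9 × 3 = 29.7°C, giving -5°C.
Environment:
  From 900 m to 1300 m (environment, lower layer): cools by 12.2 × 0.4 = 4.88°C, giving 19.82°C.
  From 1300 m to 3900 m (environment, upper layer): cools by 7.1 × 2.6 = 18.46°C, giving 1.36°C.
T_parcel − T_env = -5 − 1.36 = -6.36°C

-6.36°C (parcel cooler than environment)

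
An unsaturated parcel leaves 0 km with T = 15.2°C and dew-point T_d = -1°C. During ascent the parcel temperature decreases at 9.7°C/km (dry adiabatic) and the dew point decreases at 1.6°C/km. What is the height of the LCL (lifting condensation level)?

2 km

T and T_d converge at 9.7 − 1.6 = 8.1°C per km
Height above start = (15.2 − (-1)) / 8.1 = 2 km
LCL altitude = 0 m + 2000 m = 2000 m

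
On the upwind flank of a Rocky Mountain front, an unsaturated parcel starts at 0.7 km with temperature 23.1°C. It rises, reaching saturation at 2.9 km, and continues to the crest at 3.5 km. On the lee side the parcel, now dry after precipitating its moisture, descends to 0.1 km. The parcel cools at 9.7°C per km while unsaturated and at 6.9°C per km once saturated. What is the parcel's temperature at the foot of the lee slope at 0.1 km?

30.6°C

700 → 2900 m (dry, 9.7°C/km): ΔT = -9.7 × 2.2 = -21.34°C → T = 1.76°C
2900 → 3500 m (saturated, 6.9°C/km): ΔT = -6.9 × 0.6 = -4.14°C → T = -2.38°C
3500 → 100 m (dry descent, 9.7°C/km): ΔT = +9.7 × 3.4 = +32.98°C → T = 30.6°C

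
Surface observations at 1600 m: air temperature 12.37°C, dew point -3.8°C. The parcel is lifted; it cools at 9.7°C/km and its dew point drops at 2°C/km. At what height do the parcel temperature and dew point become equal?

3700 m

T and T_d converge at 9.7 − 2 = 7.7°C per km
Height above start = (12.37 − (-3.8)) / 7.7 = 2.1 km
LCL altitude = 1600 m + 2100 m = 3700 m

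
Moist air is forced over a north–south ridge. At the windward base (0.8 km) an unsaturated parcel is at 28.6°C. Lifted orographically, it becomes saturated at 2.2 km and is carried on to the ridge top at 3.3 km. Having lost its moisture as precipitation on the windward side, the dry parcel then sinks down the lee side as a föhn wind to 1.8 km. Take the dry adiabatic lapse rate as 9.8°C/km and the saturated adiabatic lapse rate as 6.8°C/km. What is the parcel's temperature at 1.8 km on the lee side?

22.1°C

From 800 m to 2200 m (dry): cools by 9.8 × 1.4 = 13.72°C, giving 14.88°C.
From 2200 m to 3300 m (saturated): cools by 6.8 × 1.1 = 7.48°C, giving 7.4°C.
From 3300 m to 1800 m (dry descent): warms by 9.8 × 1.5 = 14.7°C, giving 22.1°C.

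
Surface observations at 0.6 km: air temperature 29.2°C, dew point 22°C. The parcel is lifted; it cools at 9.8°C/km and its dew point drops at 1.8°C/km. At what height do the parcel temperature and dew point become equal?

T and T_d converge at 9.8 − 1.8 = 8°C per km
Height above start = (29.2 − 22) / 8 = 0.9 km
LCL altitude = 600 m + 900 m = 1500 m

1.5 km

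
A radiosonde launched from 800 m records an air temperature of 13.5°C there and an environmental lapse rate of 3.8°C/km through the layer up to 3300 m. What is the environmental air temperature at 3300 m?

800–3300 m, environmental: Δz = 2.5 km ⇒ ΔT = -9.5°C; T = 4°C

4°C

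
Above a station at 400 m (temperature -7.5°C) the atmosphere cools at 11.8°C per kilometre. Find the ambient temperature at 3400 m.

Environmental to 3400 m: -11.8 × 3 km = -35.4°C, so T = -42.9°C.

-42.9°C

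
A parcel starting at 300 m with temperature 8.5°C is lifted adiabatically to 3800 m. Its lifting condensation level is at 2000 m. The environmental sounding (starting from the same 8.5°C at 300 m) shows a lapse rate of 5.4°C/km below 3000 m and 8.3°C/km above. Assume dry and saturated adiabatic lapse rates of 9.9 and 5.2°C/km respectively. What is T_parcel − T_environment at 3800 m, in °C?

Parcel:
  From 300 m to 2000 m (dry): cools by 9.9 × 1.7 = 16.83°C, giving -8.33°C.
  From 2000 m to 3800 m (saturated): cools by 5.2 × 1.8 = 9.36°C, giving -17.69°C.
Environment:
  From 300 m to 3000 m (environment, lower layer): cools by 5.4 × 2.7 = 14.58°C, giving -6.08°C.
  From 3000 m to 3800 m (environment, upper layer): cools by 8.3 × 0.8 = 6.64°C, giving -12.72°C.
T_parcel − T_env = -17.69 − (-12.72) = -4.97°C

-4.97°C (parcel cooler than environment)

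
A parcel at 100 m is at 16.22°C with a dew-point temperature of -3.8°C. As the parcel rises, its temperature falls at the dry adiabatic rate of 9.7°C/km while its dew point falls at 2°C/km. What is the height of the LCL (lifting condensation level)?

2700 m

T and T_d converge at 9.7 − 2 = 7.7°C per km
Height above start = (16.22 − (-3.8)) / 7.7 = 2.6 km
LCL altitude = 100 m + 2600 m = 2700 m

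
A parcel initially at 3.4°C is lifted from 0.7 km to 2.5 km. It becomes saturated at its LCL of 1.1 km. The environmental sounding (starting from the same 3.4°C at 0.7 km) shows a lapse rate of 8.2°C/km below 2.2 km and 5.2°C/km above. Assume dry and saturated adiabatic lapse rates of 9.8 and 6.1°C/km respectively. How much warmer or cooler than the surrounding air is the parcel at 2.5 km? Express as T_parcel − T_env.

+1.4°C (parcel warmer than environment)

Parcel:
  700 → 1100 m (dry, 9.8°C/km): ΔT = -9.8 × 0.4 = -3.92°C → T = -0.52°C
  1100 → 2500 m (saturated, 6.1°C/km): ΔT = -6.1 × 1.4 = -8.54°C → T = -9.06°C
Environment:
  700 → 2200 m (environment, lower layer, 8.2°C/km): ΔT = -8.2 × 1.5 = -12.3°C → T = -8.9°C
  2200 → 2500 m (environment, upper layer, 5.2°C/km): ΔT = -5.2 × 0.3 = -1.56°C → T = -10.46°C
T_parcel − T_env = -9.06 − (-10.46) = +1.4°C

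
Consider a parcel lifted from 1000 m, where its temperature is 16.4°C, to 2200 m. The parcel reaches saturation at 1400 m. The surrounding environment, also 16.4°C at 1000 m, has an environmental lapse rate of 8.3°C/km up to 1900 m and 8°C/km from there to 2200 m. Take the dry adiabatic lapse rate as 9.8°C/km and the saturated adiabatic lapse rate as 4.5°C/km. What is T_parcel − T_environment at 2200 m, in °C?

+2.35°C (parcel warmer than environment)

Parcel:
  From 1000 m to 1400 m (dry): cools by 9.8 × 0.4 = 3.92°C, giving 12.48°C.
  From 1400 m to 2200 m (saturated): cools by 4.5 × 0.8 = 3.6°C, giving 8.88°C.
Environment:
  From 1000 m to 1900 m (environment, lower layer): cools by 8.3 × 0.9 = 7.47°C, giving 8.93°C.
  From 1900 m to 2200 m (environment, upper layer): cools by 8 × 0.3 = 2.4°C, giving 6.53°C.
T_parcel − T_env = 8.88 − 6.53 = +2.35°C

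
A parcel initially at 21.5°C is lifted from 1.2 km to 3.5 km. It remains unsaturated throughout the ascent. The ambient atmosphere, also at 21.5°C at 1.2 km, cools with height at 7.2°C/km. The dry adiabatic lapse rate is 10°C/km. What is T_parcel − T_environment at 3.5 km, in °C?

Parcel:
  1200–3500 m, dry: Δz = 2.3 km ⇒ ΔT = -23°C; T = -1.5°C
Environment:
  1200–3500 m, environment: Δz = 2.3 km ⇒ ΔT = -16.56°C; T = 4.94°C
T_parcel − T_env = -1.5 − 4.94 = -6.44°C

-6.44°C (parcel cooler than environment)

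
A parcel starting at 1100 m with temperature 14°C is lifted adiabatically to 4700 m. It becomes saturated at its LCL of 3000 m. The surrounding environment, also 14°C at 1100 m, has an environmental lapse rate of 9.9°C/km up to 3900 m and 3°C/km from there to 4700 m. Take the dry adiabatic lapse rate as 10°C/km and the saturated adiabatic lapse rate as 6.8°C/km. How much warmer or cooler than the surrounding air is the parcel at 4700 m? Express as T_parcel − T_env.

-0.44°C (parcel cooler than environment)

Parcel:
  1100–3000 m, dry: Δz = 1.9 km ⇒ ΔT = -19°C; T = -5°C
  3000–4700 m, saturated: Δz = 1.7 km ⇒ ΔT = -11.56°C; T = -16.56°C
Environment:
  1100–3900 m, environment, lower layer: Δz = 2.8 km ⇒ ΔT = -27.72°C; T = -13.72°C
  3900–4700 m, environment, upper layer: Δz = 0.8 km ⇒ ΔT = -2.4°C; T = -16.12°C
T_parcel − T_env = -16.56 − (-16.12) = -0.44°C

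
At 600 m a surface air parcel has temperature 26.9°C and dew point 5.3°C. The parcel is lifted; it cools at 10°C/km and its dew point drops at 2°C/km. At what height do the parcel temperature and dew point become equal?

T and T_d converge at 10 − 2 = 8°C per km
Height above start = (26.9 − 5.3) / 8 = 2.7 km
LCL altitude = 600 m + 2700 m = 3300 m

3300 m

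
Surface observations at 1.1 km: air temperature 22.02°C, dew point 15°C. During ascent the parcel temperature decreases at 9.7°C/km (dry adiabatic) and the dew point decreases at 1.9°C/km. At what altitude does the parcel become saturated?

T and T_d converge at 9.7 − 1.9 = 7.8°C per km
Height above start = (22.02 − 15) / 7.8 = 0.9 km
LCL altitude = 1100 m + 900 m = 2000 m

2 km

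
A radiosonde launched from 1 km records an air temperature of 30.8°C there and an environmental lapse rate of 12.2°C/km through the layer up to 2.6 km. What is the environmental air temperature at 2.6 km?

From 1000 m to 2600 m (environmental): cools by 12.2 × 1.6 = 19.52°C, giving 11.28°C.

11.28°C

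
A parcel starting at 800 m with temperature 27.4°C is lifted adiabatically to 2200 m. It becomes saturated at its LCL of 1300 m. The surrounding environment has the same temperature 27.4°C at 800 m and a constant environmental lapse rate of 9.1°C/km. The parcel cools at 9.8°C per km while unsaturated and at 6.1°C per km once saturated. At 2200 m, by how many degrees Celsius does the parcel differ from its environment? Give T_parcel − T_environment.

Parcel:
  800–1300 m, dry: Δz = 0.5 km ⇒ ΔT = -4.9°C; T = 22.5°C
  1300–2200 m, saturated: Δz = 0.9 km ⇒ ΔT = -5.49°C; T = 17.01°C
Environment:
  800–2200 m, environment: Δz = 1.4 km ⇒ ΔT = -12.74°C; T = 14.66°C
T_parcel − T_env = 17.01 − 14.66 = +2.35°C

+2.35°C (parcel warmer than environment)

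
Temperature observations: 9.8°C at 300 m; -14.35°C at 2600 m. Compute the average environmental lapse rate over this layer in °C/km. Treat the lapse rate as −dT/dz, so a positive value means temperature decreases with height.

10.5°C/km

Γ = −ΔT/Δz = (9.8 − (-14.35)) / (2600 − 300) m
  = 24.15°C / 2.3 km = 10.5°C/km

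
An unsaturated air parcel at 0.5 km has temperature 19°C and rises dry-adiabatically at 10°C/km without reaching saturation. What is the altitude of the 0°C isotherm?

2.4 km

Height above start = (19 − 0) / 10 = 1.9 km
Altitude = 500 m + 1900 m = 2400 m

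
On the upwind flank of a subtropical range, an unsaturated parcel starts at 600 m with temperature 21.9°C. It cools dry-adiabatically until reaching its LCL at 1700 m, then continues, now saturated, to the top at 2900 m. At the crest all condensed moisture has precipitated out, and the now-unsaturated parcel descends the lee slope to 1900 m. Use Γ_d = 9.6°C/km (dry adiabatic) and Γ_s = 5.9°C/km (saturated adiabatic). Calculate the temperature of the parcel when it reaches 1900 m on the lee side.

13.86°C

600 → 1700 m (dry, 9.6°C/km): ΔT = -9.6 × 1.1 = -10.56°C → T = 11.34°C
1700 → 2900 m (saturated, 5.9°C/km): ΔT = -5.9 × 1.2 = -7.08°C → T = 4.26°C
2900 → 1900 m (dry descent, 9.6°C/km): ΔT = +9.6 × 1 = +9.6°C → T = 13.86°C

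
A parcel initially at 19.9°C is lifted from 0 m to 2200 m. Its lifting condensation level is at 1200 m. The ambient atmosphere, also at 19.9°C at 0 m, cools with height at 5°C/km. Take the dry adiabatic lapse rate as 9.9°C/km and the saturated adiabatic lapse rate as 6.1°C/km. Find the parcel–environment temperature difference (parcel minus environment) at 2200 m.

Parcel:
  0 → 1200 m (dry, 9.9°C/km): ΔT = -9.9 × 1.2 = -11.88°C → T = 8.02°C
  1200 → 2200 m (saturated, 6.1°C/km): ΔT = -6.1 × 1 = -6.1°C → T = 1.92°C
Environment:
  0 → 2200 m (environment, 5°C/km): ΔT = -5 × 2.2 = -11°C → T = 8.9°C
T_parcel − T_env = 1.92 − 8.9 = -6.98°C

-6.98°C (parcel cooler than environment)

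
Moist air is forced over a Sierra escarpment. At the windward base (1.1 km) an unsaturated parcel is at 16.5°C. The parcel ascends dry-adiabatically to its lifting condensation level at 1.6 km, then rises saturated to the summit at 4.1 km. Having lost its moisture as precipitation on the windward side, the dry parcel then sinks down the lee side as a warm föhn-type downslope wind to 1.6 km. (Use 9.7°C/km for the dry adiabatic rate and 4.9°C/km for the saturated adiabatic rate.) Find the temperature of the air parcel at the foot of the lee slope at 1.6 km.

23.65°C

From 1100 m to 1600 m (dry): cools by 9.7 × 0.5 = 4.85°C, giving 11.65°C.
From 1600 m to 4100 m (saturated): cools by 4.9 × 2.5 = 12.25°C, giving -0.6°C.
From 4100 m to 1600 m (dry descent): warms by 9.7 × 2.5 = 24.25°C, giving 23.65°C.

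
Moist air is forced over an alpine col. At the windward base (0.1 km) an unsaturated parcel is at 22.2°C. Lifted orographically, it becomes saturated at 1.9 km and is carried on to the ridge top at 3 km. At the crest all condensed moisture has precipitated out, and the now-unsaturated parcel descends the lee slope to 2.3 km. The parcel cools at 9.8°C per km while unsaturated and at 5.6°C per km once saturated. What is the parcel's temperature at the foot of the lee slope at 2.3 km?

5.26°C

From 100 m to 1900 m (dry): cools by 9.8 × 1.8 = 17.64°C, giving 4.56°C.
From 1900 m to 3000 m (saturated): cools by 5.6 × 1.1 = 6.16°C, giving -1.6°C.
From 3000 m to 2300 m (dry descent): warms by 9.8 × 0.7 = 6.86°C, giving 5.26°C.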